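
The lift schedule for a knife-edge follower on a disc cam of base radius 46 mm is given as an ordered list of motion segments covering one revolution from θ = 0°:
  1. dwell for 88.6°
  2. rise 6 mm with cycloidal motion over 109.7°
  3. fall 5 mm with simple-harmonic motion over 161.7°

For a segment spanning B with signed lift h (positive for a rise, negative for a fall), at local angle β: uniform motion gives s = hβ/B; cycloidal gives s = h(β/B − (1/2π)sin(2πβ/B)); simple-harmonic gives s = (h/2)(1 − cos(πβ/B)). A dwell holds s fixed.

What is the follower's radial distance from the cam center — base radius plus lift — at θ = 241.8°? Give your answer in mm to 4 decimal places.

seg 1 [0°–88.6°] dwell: s stays 0.0000
seg 2 [88.6°–198.3°] cycloidal, h=6: full span → s += 6 → s = 6.0000
seg 3 [198.3°–360°] simple-harmonic, h=-5: θ=241.8° here. β=43.5, B=161.7. -5/2·(1 − cos(π·0.2690)) = -0.8409 → s = 5.1591
radial distance = base radius + s = 46 + 5.1591 = 51.1591

51.1591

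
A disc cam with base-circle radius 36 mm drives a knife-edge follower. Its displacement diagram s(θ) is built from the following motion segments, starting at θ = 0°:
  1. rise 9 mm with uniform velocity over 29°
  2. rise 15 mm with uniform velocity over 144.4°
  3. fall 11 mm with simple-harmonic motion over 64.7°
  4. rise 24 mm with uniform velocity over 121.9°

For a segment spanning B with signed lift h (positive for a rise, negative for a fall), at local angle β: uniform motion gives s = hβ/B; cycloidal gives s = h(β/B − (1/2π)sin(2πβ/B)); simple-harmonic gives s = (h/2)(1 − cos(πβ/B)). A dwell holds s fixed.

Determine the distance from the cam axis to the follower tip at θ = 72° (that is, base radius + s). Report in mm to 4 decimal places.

seg 1 [0°–29°] uniform, h=9: full span → s += 9 → s = 9.0000
seg 2 [29°–173.4°] uniform, h=15: θ=72° here. β=43, B=144.4. 15·43/144.4 = 4.4668 → s = 13.4668
radial distance = base radius + s = 36 + 13.4668 = 49.4668

49.4668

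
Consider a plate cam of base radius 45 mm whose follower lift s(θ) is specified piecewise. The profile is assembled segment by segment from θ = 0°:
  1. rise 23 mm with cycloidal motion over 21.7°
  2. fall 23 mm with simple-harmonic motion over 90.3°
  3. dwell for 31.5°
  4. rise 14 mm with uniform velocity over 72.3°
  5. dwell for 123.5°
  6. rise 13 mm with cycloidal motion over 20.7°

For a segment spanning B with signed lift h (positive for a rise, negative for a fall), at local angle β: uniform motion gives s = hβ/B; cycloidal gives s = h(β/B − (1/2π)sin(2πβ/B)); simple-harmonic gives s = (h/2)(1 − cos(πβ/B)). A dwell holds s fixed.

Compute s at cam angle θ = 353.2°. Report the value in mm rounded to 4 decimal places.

seg 1 [0°–21.7°] cycloidal, h=23: full span → s += 23 → s = 23.0000
seg 2 [21.7°–112°] simple-harmonic, h=-23: full span → s += -23 → s = 0.0000
seg 3 [112°–143.5°] dwell: s stays 0.0000
seg 4 [143.5°–215.8°] uniform, h=14: full span → s += 14 → s = 14.0000
seg 5 [215.8°–339.3°] dwell: s stays 14.0000
seg 6 [339.3°–360°] cycloidal, h=13: θ=353.2° here. β=13.9, B=20.7. 13·(0.6715 − sin(2π·0.6715)/(2π)) = 10.5519 → s = 24.5519

24.5519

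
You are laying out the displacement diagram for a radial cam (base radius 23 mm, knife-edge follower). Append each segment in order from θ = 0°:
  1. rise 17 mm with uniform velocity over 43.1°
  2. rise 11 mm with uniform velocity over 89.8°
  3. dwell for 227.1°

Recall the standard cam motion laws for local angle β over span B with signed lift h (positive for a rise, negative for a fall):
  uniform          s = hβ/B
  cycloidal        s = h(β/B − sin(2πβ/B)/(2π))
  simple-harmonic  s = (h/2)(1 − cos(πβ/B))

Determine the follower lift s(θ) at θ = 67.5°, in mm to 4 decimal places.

seg 1 [0°–43.1°] uniform, h=17: full span → s += 17 → s = 17.0000
seg 2 [43.1°–132.9°] uniform, h=11: θ=67.5° here. β=24.4, B=89.8. 11·24.4/89.8 = 2.9889 → s = 19.9889

19.9889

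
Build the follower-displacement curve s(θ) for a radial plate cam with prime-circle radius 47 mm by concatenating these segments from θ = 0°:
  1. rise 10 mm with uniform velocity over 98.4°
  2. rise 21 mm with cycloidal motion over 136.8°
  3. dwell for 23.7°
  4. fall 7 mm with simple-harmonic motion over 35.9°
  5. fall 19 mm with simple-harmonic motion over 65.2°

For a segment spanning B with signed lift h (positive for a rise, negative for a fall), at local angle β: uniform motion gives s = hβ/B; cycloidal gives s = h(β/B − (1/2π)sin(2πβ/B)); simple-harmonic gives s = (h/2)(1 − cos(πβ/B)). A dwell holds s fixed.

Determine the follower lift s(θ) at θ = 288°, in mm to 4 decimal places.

seg 1 [0°–98.4°] uniform, h=10: full span → s += 10 → s = 10.0000
seg 2 [98.4°–235.2°] cycloidal, h=21: full span → s += 21 → s = 31.0000
seg 3 [235.2°–258.9°] dwell: s stays 31.0000
seg 4 [258.9°–294.8°] simple-harmonic, h=-7: θ=288° here. β=29.1, B=35.9. -7/2·(1 − cos(π·0.8106)) = -6.3984 → s = 24.6016

24.6016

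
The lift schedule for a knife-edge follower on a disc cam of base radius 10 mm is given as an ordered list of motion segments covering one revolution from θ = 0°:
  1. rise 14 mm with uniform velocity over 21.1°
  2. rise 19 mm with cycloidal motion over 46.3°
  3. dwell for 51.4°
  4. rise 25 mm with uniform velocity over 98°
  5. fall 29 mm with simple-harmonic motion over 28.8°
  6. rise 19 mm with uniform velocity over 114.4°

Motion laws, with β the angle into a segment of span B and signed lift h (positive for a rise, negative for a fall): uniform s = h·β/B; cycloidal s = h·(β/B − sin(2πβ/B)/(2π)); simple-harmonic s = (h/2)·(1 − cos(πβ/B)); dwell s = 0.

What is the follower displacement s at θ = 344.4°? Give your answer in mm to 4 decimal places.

seg 1 [0°–21.1°] uniform, h=14: full span → s += 14 → s = 14.0000
seg 2 [21.1°–67.4°] cycloidal, h=19: full span → s += 19 → s = 33.0000
seg 3 [67.4°–118.8°] dwell: s stays 33.0000
seg 4 [118.8°–216.8°] uniform, h=25: full span → s += 25 → s = 58.0000
seg 5 [216.8°–245.6°] simple-harmonic, h=-29: full span → s += -29 → s = 29.0000
seg 6 [245.6°–360°] uniform, h=19: θ=344.4° here. β=98.8, B=114.4. 19·98.8/114.4 = 16.4091 → s = 45.4091

45.4091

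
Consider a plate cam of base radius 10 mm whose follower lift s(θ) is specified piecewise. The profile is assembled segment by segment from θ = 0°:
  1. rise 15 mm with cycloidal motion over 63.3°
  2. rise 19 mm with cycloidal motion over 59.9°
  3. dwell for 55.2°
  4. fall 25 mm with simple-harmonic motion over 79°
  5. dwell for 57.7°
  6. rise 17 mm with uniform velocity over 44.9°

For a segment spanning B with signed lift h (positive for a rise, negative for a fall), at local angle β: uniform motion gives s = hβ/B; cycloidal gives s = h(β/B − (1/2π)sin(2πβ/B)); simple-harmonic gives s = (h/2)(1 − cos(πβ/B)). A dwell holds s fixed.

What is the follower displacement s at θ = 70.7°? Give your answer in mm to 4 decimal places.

seg 1 [0°–63.3°] cycloidal, h=15: full span → s += 15 → s = 15.0000
seg 2 [63.3°–123.2°] cycloidal, h=19: θ=70.7° here. β=7.4, B=59.9. 19·(0.1235 − sin(2π·0.1235)/(2π)) = 0.2287 → s = 15.2287

15.2287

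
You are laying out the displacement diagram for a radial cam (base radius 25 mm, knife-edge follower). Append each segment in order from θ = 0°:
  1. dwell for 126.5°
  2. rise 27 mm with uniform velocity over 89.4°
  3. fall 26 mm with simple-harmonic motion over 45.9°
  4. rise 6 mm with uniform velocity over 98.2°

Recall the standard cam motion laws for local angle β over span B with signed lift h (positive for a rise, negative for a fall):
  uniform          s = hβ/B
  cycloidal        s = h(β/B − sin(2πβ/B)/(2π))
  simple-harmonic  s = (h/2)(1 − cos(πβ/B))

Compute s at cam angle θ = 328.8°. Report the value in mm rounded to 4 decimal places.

seg 1 [0°–126.5°] dwell: s stays 0.0000
seg 2 [126.5°–215.9°] uniform, h=27: full span → s += 27 → s = 27.0000
seg 3 [215.9°–261.8°] simple-harmonic, h=-26: full span → s += -26 → s = 1.0000
seg 4 [261.8°–360°] uniform, h=6: θ=328.8° here. β=67, B=98.2. 6·67/98.2 = 4.0937 → s = 5.0937

5.0937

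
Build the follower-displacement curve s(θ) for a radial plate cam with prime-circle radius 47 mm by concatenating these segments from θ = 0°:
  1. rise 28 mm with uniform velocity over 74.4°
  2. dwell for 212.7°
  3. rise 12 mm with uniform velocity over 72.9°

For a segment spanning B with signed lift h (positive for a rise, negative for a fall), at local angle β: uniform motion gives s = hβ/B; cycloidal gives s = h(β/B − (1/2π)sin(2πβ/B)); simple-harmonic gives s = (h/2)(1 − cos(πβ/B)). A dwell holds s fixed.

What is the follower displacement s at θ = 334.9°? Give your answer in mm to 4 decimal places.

seg 1 [0°–74.4°] uniform, h=28: full span → s += 28 → s = 28.0000
seg 2 [74.4°–287.1°] dwell: s stays 28.0000
seg 3 [287.1°–360°] uniform, h=12: θ=334.9° here. β=47.8, B=72.9. 12·47.8/72.9 = 7.8683 → s = 35.8683

35.8683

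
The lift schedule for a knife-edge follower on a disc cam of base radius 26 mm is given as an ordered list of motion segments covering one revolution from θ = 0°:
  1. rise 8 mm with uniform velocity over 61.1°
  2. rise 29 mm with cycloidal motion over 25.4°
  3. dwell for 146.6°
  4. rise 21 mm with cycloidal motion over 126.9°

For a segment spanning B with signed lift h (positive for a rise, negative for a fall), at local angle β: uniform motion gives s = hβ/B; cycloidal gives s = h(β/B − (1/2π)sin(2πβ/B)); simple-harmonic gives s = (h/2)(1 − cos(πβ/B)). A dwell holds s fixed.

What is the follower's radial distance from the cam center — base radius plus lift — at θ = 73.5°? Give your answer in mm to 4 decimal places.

seg 1 [0°–61.1°] uniform, h=8: full span → s += 8 → s = 8.0000
seg 2 [61.1°–86.5°] cycloidal, h=29: θ=73.5° here. β=12.4, B=25.4. 29·(0.4882 − sin(2π·0.4882)/(2π)) = 13.8153 → s = 21.8153
radial distance = base radius + s = 26 + 21.8153 = 47.8153

47.8153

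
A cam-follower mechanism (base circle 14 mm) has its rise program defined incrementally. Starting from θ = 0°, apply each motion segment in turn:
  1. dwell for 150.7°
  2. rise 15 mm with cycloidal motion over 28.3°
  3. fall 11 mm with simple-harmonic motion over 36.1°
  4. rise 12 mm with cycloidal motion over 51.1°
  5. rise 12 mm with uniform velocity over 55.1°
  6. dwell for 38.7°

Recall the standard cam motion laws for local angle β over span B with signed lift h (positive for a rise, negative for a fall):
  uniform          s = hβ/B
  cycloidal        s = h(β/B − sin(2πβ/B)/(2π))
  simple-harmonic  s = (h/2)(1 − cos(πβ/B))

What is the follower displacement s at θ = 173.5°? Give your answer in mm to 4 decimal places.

seg 1 [0°–150.7°] dwell: s stays 0.0000
seg 2 [150.7°–179°] cycloidal, h=15: θ=173.5° here. β=22.8, B=28.3. 15·(0.8057 − sin(2π·0.8057)/(2π)) = 14.3277 → s = 14.3277

14.3277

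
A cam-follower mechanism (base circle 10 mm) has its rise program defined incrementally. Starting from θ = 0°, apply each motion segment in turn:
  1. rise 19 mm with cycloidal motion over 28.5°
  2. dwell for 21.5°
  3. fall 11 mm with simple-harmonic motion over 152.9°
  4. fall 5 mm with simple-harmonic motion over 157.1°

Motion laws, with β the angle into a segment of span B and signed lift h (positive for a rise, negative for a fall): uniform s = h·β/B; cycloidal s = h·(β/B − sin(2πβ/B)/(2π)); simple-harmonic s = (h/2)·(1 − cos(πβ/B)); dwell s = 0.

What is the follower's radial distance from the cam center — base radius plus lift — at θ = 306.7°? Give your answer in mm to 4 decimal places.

seg 1 [0°–28.5°] cycloidal, h=19: full span → s += 19 → s = 19.0000
seg 2 [28.5°–50°] dwell: s stays 19.0000
seg 3 [50°–202.9°] simple-harmonic, h=-11: full span → s += -11 → s = 8.0000
seg 4 [202.9°–360°] simple-harmonic, h=-5: θ=306.7° here. β=103.8, B=157.1. -5/2·(1 − cos(π·0.6607)) = -3.7094 → s = 4.2906
radial distance = base radius + s = 10 + 4.2906 = 14.2906

14.2906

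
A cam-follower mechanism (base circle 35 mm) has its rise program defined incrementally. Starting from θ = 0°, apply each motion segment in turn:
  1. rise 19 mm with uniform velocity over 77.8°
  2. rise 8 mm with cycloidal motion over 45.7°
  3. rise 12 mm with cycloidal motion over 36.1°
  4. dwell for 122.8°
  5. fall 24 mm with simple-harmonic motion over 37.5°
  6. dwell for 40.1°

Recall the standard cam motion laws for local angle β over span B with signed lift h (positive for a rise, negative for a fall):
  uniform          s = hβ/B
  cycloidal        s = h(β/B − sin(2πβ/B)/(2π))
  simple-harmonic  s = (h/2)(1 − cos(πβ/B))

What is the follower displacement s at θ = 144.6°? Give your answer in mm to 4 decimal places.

seg 1 [0°–77.8°] uniform, h=19: full span → s += 19 → s = 19.0000
seg 2 [77.8°–123.5°] cycloidal, h=8: full span → s += 8 → s = 27.0000
seg 3 [123.5°–159.6°] cycloidal, h=12: θ=144.6° here. β=21.1, B=36.1. 12·(0.5845 − sin(2π·0.5845)/(2π)) = 7.9807 → s = 34.9807

34.9807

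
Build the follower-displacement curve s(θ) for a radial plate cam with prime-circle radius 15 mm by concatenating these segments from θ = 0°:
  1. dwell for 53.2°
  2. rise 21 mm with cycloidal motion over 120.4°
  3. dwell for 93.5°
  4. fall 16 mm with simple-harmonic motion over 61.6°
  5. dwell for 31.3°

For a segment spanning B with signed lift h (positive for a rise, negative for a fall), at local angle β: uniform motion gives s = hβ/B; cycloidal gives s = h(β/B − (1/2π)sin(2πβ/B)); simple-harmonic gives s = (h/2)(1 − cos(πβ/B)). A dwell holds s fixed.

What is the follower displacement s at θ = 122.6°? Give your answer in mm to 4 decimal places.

seg 1 [0°–53.2°] dwell: s stays 0.0000
seg 2 [53.2°–173.6°] cycloidal, h=21: θ=122.6° here. β=69.4, B=120.4. 21·(0.5764 − sin(2π·0.5764)/(2π)) = 13.6484 → s = 13.6484

13.6484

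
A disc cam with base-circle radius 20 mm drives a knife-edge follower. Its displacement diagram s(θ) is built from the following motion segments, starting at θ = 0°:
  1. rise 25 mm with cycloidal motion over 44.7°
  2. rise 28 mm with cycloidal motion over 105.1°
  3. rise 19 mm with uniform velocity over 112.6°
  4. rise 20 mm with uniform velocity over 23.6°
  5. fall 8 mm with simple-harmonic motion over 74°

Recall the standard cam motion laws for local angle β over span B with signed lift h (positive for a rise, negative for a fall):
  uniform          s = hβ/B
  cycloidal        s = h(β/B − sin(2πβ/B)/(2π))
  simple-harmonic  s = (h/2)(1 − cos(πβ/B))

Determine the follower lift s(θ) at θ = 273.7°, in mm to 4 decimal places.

seg 1 [0°–44.7°] cycloidal, h=25: full span → s += 25 → s = 25.0000
seg 2 [44.7°–149.8°] cycloidal, h=28: full span → s += 28 → s = 53.0000
seg 3 [149.8°–262.4°] uniform, h=19: full span → s += 19 → s = 72.0000
seg 4 [262.4°–286°] uniform, h=20: θ=273.7° here. β=11.3, B=23.6. 20·11.3/23.6 = 9.5763 → s = 81.5763

81.5763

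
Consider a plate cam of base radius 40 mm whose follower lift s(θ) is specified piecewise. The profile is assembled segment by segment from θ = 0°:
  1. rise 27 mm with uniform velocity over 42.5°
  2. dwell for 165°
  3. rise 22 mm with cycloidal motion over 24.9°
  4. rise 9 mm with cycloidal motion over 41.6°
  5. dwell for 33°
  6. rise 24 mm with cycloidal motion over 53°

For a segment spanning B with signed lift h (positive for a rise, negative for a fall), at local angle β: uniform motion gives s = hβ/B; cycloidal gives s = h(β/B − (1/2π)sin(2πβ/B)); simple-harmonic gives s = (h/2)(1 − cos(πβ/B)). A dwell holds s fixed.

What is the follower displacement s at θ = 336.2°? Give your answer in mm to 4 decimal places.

seg 1 [0°–42.5°] uniform, h=27: full span → s += 27 → s = 27.0000
seg 2 [42.5°–207.5°] dwell: s stays 27.0000
seg 3 [207.5°–232.4°] cycloidal, h=22: full span → s += 22 → s = 49.0000
seg 4 [232.4°–274°] cycloidal, h=9: full span → s += 9 → s = 58.0000
seg 5 [274°–307°] dwell: s stays 58.0000
seg 6 [307°–360°] cycloidal, h=24: θ=336.2° here. β=29.2, B=53. 24·(0.5509 − sin(2π·0.5509)/(2π)) = 14.4245 → s = 72.4245

72.4245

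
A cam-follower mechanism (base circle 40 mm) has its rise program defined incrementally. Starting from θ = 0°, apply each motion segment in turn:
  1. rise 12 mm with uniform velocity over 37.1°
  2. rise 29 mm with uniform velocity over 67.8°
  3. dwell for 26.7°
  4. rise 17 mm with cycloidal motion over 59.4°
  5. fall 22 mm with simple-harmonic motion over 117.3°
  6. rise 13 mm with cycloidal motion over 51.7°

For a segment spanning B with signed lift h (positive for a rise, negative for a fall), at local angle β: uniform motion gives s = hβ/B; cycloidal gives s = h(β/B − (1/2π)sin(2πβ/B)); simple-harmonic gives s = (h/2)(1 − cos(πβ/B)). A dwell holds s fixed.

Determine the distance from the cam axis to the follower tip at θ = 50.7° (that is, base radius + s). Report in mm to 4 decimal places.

seg 1 [0°–37.1°] uniform, h=12: full span → s += 12 → s = 12.0000
seg 2 [37.1°–104.9°] uniform, h=29: θ=50.7° here. β=13.6, B=67.8. 29·13.6/67.8 = 5.8171 → s = 17.8171
radial distance = base radius + s = 40 + 17.8171 = 57.8171

57.8171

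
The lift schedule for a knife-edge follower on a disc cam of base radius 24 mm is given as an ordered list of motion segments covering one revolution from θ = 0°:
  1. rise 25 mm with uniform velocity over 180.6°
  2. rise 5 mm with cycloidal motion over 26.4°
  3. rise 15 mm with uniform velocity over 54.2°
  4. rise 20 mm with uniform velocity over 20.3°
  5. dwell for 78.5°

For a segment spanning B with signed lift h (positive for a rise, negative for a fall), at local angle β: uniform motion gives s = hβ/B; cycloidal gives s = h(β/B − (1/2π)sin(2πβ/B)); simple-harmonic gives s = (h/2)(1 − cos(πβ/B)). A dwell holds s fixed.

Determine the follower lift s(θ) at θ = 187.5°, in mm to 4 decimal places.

seg 1 [0°–180.6°] uniform, h=25: full span → s += 25 → s = 25.0000
seg 2 [180.6°–207°] cycloidal, h=5: θ=187.5° here. β=6.9, B=26.4. 5·(0.2614 − sin(2π·0.2614)/(2π)) = 0.5131 → s = 25.5131

25.5131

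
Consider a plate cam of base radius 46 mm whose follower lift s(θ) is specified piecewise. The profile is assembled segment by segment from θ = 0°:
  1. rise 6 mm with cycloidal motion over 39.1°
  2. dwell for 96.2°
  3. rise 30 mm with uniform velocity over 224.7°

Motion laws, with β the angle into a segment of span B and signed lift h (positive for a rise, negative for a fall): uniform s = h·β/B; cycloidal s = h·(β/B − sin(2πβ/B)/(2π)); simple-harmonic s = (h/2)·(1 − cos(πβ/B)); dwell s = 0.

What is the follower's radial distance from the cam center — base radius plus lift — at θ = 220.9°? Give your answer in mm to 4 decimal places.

seg 1 [0°–39.1°] cycloidal, h=6: full span → s += 6 → s = 6.0000
seg 2 [39.1°–135.3°] dwell: s stays 6.0000
seg 3 [135.3°–360°] uniform, h=30: θ=220.9° here. β=85.6, B=224.7. 30·85.6/224.7 = 11.4286 → s = 17.4286
radial distance = base radius + s = 46 + 17.4286 = 63.4286

63.4286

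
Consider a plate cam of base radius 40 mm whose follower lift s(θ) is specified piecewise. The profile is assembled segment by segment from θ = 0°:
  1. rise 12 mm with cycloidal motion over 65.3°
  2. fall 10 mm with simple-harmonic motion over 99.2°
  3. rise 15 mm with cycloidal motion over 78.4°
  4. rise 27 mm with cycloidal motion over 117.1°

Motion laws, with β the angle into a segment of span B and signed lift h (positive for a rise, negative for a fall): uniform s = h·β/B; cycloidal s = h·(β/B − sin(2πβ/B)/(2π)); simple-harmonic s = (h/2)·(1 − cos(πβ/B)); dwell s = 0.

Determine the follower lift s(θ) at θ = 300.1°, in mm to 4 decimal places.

seg 1 [0°–65.3°] cycloidal, h=12: full span → s += 12 → s = 12.0000
seg 2 [65.3°–164.5°] simple-harmonic, h=-10: full span → s += -10 → s = 2.0000
seg 3 [164.5°–242.9°] cycloidal, h=15: full span → s += 15 → s = 17.0000
seg 4 [242.9°–360°] cycloidal, h=27: θ=300.1° here. β=57.2, B=117.1. 27·(0.4885 − sin(2π·0.4885)/(2π)) = 12.8777 → s = 29.8777

29.8777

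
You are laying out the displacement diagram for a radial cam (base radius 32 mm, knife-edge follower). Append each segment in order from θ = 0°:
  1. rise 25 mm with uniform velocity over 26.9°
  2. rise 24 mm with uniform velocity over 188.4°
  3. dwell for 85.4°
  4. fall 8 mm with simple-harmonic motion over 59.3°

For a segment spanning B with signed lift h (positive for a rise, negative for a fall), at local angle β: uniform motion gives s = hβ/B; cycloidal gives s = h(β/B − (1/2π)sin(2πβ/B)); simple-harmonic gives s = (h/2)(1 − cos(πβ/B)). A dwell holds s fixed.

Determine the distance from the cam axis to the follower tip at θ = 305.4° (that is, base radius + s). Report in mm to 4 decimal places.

seg 1 [0°–26.9°] uniform, h=25: full span → s += 25 → s = 25.0000
seg 2 [26.9°–215.3°] uniform, h=24: full span → s += 24 → s = 49.0000
seg 3 [215.3°–300.7°] dwell: s stays 49.0000
seg 4 [300.7°–360°] simple-harmonic, h=-8: θ=305.4° here. β=4.7, B=59.3. -8/2·(1 − cos(π·0.0793)) = -0.1234 → s = 48.8766
radial distance = base radius + s = 32 + 48.8766 = 80.8766

80.8766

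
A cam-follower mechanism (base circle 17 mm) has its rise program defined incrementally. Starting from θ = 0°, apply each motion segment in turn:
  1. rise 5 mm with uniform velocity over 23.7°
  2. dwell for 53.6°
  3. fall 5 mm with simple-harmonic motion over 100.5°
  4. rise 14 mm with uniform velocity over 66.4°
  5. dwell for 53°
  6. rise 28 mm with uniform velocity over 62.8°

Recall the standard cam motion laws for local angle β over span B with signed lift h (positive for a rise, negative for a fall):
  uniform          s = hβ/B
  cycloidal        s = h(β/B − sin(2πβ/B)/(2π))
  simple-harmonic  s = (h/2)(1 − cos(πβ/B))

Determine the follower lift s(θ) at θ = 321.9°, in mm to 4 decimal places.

seg 1 [0°–23.7°] uniform, h=5: full span → s += 5 → s = 5.0000
seg 2 [23.7°–77.3°] dwell: s stays 5.0000
seg 3 [77.3°–177.8°] simple-harmonic, h=-5: full span → s += -5 → s = 0.0000
seg 4 [177.8°–244.2°] uniform, h=14: full span → s += 14 → s = 14.0000
seg 5 [244.2°–297.2°] dwell: s stays 14.0000
seg 6 [297.2°–360°] uniform, h=28: θ=321.9° here. β=24.7, B=62.8. 28·24.7/62.8 = 11.0127 → s = 25.0127

25.0127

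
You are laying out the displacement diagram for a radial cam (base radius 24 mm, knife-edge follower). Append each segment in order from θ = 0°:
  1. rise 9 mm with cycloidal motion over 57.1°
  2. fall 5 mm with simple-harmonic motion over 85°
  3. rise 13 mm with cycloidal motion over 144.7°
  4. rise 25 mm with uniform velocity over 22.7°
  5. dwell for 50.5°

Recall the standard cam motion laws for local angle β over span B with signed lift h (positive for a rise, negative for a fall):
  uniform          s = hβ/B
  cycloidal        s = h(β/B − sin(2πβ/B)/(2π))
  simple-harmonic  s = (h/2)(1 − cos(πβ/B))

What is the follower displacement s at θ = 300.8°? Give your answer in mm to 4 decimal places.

seg 1 [0°–57.1°] cycloidal, h=9: full span → s += 9 → s = 9.0000
seg 2 [57.1°–142.1°] simple-harmonic, h=-5: full span → s += -5 → s = 4.0000
seg 3 [142.1°–286.8°] cycloidal, h=13: full span → s += 13 → s = 17.0000
seg 4 [286.8°–309.5°] uniform, h=25: θ=300.8° here. β=14, B=22.7. 25·14/22.7 = 15.4185 → s = 32.4185

32.4185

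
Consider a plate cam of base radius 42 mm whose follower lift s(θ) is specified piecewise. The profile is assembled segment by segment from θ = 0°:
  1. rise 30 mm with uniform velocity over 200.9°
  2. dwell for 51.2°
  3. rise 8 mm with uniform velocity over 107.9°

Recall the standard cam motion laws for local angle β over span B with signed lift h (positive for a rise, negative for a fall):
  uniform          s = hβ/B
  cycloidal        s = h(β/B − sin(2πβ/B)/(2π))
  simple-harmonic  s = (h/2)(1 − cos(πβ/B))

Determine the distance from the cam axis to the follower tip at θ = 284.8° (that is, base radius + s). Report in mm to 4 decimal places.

seg 1 [0°–200.9°] uniform, h=30: full span → s += 30 → s = 30.0000
seg 2 [200.9°–252.1°] dwell: s stays 30.0000
seg 3 [252.1°–360°] uniform, h=8: θ=284.8° here. β=32.7, B=107.9. 8·32.7/107.9 = 2.4245 → s = 32.4245
radial distance = base radius + s = 42 + 32.4245 = 74.4245

74.4245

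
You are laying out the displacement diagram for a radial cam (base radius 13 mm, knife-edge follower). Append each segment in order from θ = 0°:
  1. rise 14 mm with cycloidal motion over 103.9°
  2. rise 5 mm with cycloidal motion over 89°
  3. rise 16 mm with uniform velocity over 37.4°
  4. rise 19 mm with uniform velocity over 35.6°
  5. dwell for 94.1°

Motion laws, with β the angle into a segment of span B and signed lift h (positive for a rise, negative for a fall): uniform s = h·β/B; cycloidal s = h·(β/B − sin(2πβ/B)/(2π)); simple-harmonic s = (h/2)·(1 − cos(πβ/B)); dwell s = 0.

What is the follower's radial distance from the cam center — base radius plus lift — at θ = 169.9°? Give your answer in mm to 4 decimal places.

seg 1 [0°–103.9°] cycloidal, h=14: full span → s += 14 → s = 14.0000
seg 2 [103.9°–192.9°] cycloidal, h=5: θ=169.9° here. β=66, B=89. 5·(0.7416 − sin(2π·0.7416)/(2π)) = 4.5025 → s = 18.5025
radial distance = base radius + s = 13 + 18.5025 = 31.5025

31.5025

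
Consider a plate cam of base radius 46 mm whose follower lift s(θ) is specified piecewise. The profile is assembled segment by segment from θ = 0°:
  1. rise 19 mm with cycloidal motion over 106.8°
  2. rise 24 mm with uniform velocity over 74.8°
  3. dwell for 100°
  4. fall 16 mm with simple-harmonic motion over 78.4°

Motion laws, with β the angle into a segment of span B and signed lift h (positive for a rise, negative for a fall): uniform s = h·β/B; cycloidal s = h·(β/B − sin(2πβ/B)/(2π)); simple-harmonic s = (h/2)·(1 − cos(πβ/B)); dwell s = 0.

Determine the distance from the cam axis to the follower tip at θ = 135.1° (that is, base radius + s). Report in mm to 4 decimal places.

seg 1 [0°–106.8°] cycloidal, h=19: full span → s += 19 → s = 19.0000
seg 2 [106.8°–181.6°] uniform, h=24: θ=135.1° here. β=28.3, B=74.8. 24·28.3/74.8 = 9.0802 → s = 28.0802
radial distance = base radius + s = 46 + 28.0802 = 74.0802

74.0802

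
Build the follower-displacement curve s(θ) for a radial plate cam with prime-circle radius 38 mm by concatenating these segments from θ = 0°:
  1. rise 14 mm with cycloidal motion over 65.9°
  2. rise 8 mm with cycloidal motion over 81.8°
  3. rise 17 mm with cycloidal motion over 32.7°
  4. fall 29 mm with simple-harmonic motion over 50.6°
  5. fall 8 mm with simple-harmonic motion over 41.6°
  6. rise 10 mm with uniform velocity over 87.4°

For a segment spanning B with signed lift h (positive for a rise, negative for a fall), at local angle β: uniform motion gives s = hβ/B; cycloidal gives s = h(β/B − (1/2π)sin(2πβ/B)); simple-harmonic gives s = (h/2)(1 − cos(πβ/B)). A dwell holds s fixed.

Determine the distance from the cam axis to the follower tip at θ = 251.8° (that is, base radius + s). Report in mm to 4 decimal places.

seg 1 [0°–65.9°] cycloidal, h=14: full span → s += 14 → s = 14.0000
seg 2 [65.9°–147.7°] cycloidal, h=8: full span → s += 8 → s = 22.0000
seg 3 [147.7°–180.4°] cycloidal, h=17: full span → s += 17 → s = 39.0000
seg 4 [180.4°–231°] simple-harmonic, h=-29: full span → s += -29 → s = 10.0000
seg 5 [231°–272.6°] simple-harmonic, h=-8: θ=251.8° here. β=20.8, B=41.6. -8/2·(1 − cos(π·0.5000)) = -4.0000 → s = 6.0000
radial distance = base radius + s = 38 + 6.0000 = 44.0000

44.0000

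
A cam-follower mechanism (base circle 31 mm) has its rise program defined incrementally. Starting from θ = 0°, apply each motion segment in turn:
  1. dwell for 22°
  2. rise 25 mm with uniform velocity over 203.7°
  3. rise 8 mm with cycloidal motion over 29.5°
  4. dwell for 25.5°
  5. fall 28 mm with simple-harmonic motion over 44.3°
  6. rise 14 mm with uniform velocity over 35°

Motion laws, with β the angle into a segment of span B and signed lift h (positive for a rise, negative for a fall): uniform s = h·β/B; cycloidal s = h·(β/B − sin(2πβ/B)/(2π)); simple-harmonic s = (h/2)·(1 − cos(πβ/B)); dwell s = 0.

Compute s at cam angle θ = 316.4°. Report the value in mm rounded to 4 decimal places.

seg 1 [0°–22°] dwell: s stays 0.0000
seg 2 [22°–225.7°] uniform, h=25: full span → s += 25 → s = 25.0000
seg 3 [225.7°–255.2°] cycloidal, h=8: full span → s += 8 → s = 33.0000
seg 4 [255.2°–280.7°] dwell: s stays 33.0000
seg 5 [280.7°–325°] simple-harmonic, h=-28: θ=316.4° here. β=35.7, B=44.3. -28/2·(1 − cos(π·0.8059)) = -25.4760 → s = 7.5240

7.5240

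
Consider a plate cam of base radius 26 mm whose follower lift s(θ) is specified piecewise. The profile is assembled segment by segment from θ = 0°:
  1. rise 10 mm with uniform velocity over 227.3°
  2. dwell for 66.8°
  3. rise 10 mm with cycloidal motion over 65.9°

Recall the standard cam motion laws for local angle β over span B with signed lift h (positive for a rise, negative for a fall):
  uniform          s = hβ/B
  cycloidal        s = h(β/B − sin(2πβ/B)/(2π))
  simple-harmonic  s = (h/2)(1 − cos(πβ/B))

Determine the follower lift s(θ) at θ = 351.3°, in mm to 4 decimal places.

seg 1 [0°–227.3°] uniform, h=10: full span → s += 10 → s = 10.0000
seg 2 [227.3°–294.1°] dwell: s stays 10.0000
seg 3 [294.1°–360°] cycloidal, h=10: θ=351.3° here. β=57.2, B=65.9. 10·(0.8680 − sin(2π·0.8680)/(2π)) = 9.8537 → s = 19.8537

19.8537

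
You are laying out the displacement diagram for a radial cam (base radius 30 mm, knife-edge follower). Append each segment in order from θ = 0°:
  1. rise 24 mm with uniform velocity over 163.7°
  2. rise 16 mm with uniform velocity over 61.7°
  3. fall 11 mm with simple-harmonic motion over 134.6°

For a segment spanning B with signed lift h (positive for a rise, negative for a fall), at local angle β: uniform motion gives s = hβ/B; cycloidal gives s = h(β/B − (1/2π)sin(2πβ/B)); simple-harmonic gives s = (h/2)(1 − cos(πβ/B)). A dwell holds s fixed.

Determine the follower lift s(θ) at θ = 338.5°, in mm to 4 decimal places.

seg 1 [0°–163.7°] uniform, h=24: full span → s += 24 → s = 24.0000
seg 2 [163.7°–225.4°] uniform, h=16: full span → s += 16 → s = 40.0000
seg 3 [225.4°–360°] simple-harmonic, h=-11: θ=338.5° here. β=113.1, B=134.6. -11/2·(1 − cos(π·0.8403)) = -10.3219 → s = 29.6781

29.6781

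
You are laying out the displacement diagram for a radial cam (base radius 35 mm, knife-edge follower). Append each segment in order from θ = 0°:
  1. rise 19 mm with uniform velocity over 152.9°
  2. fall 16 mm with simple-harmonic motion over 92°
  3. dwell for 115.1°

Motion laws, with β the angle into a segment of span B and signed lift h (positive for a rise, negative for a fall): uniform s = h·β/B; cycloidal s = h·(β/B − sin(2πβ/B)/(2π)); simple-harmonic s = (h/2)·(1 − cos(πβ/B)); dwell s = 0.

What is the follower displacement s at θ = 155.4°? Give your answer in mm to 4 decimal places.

seg 1 [0°–152.9°] uniform, h=19: full span → s += 19 → s = 19.0000
seg 2 [152.9°–244.9°] simple-harmonic, h=-16: θ=155.4° here. β=2.5, B=92. -16/2·(1 − cos(π·0.0272)) = -0.0291 → s = 18.9709

18.9709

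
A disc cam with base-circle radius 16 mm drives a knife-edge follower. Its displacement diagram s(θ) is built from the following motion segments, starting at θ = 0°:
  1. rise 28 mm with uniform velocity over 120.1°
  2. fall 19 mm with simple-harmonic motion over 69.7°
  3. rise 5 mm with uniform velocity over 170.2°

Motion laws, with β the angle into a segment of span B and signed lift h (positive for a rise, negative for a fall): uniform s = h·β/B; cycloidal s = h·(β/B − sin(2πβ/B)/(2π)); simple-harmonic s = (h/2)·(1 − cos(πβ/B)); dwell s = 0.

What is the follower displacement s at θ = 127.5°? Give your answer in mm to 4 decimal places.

seg 1 [0°–120.1°] uniform, h=28: full span → s += 28 → s = 28.0000
seg 2 [120.1°–189.8°] simple-harmonic, h=-19: θ=127.5° here. β=7.4, B=69.7. -19/2·(1 − cos(π·0.1062)) = -0.5236 → s = 27.4764

27.4764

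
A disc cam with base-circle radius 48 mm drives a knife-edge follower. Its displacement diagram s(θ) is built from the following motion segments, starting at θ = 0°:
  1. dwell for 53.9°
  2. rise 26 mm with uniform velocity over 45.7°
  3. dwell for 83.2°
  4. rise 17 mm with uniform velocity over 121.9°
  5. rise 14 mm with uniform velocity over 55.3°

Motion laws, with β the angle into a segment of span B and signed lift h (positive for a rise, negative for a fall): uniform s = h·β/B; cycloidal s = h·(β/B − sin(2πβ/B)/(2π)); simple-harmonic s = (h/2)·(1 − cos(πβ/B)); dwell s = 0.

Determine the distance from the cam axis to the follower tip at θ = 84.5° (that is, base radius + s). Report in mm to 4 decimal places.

seg 1 [0°–53.9°] dwell: s stays 0.0000
seg 2 [53.9°–99.6°] uniform, h=26: θ=84.5° here. β=30.6, B=45.7. 26·30.6/45.7 = 17.4092 → s = 17.4092
radial distance = base radius + s = 48 + 17.4092 = 65.4092

65.4092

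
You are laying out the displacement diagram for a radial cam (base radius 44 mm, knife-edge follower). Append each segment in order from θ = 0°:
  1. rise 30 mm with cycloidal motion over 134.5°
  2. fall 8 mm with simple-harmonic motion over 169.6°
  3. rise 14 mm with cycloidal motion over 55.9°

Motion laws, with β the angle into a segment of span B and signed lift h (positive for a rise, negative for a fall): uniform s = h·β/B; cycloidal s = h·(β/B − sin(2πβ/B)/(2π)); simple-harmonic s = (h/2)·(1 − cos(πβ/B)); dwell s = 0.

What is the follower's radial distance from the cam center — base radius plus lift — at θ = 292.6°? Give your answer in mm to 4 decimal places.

seg 1 [0°–134.5°] cycloidal, h=30: full span → s += 30 → s = 30.0000
seg 2 [134.5°–304.1°] simple-harmonic, h=-8: θ=292.6° here. β=158.1, B=169.6. -8/2·(1 − cos(π·0.9322)) = -7.9096 → s = 22.0904
radial distance = base radius + s = 44 + 22.0904 = 66.0904

66.0904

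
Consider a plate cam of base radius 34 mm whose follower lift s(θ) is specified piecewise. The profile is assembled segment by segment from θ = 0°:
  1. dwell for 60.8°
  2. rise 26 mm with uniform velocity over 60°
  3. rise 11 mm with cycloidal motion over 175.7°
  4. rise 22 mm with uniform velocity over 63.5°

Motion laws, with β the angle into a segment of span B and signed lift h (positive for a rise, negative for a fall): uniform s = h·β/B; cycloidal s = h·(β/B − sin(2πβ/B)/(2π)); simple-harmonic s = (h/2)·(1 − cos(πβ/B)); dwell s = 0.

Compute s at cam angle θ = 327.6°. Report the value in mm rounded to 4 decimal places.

seg 1 [0°–60.8°] dwell: s stays 0.0000
seg 2 [60.8°–120.8°] uniform, h=26: full span → s += 26 → s = 26.0000
seg 3 [120.8°–296.5°] cycloidal, h=11: full span → s += 11 → s = 37.0000
seg 4 [296.5°–360°] uniform, h=22: θ=327.6° here. β=31.1, B=63.5. 22·31.1/63.5 = 10.7748 → s = 47.7748

47.7748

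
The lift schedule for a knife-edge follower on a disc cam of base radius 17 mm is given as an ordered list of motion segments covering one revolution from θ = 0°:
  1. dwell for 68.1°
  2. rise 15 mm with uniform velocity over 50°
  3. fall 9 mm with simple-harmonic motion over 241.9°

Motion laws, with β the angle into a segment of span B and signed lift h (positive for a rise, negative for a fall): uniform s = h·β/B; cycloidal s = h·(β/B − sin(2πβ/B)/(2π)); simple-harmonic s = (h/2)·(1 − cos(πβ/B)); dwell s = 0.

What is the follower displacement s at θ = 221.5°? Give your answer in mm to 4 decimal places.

seg 1 [0°–68.1°] dwell: s stays 0.0000
seg 2 [68.1°–118.1°] uniform, h=15: full span → s += 15 → s = 15.0000
seg 3 [118.1°–360°] simple-harmonic, h=-9: θ=221.5° here. β=103.4, B=241.9. -9/2·(1 − cos(π·0.4274)) = -3.4832 → s = 11.5168

11.5168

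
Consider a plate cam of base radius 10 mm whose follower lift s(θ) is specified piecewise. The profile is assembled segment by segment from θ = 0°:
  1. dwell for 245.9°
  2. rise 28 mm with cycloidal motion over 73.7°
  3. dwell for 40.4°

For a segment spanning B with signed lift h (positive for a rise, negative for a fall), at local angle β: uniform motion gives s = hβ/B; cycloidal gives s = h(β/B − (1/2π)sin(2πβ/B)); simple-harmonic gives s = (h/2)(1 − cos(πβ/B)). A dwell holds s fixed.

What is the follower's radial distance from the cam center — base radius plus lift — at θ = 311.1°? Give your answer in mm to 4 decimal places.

seg 1 [0°–245.9°] dwell: s stays 0.0000
seg 2 [245.9°–319.6°] cycloidal, h=28: θ=311.1° here. β=65.2, B=73.7. 28·(0.8847 − sin(2π·0.8847)/(2π)) = 27.7247 → s = 27.7247
radial distance = base radius + s = 10 + 27.7247 = 37.7247

37.7247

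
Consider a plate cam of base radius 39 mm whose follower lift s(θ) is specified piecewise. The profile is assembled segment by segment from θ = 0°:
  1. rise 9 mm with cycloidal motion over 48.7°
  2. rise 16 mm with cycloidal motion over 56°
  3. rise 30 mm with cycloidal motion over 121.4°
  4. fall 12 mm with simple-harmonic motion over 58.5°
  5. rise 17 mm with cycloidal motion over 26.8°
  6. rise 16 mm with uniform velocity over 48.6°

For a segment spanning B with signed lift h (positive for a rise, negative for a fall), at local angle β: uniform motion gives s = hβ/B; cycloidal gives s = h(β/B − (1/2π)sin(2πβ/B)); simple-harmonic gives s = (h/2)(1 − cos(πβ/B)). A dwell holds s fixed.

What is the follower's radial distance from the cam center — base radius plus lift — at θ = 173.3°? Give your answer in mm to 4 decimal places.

seg 1 [0°–48.7°] cycloidal, h=9: full span → s += 9 → s = 9.0000
seg 2 [48.7°–104.7°] cycloidal, h=16: full span → s += 16 → s = 25.0000
seg 3 [104.7°–226.1°] cycloidal, h=30: θ=173.3° here. β=68.6, B=121.4. 30·(0.5651 − sin(2π·0.5651)/(2π)) = 18.8505 → s = 43.8505
radial distance = base radius + s = 39 + 43.8505 = 82.8505

82.8505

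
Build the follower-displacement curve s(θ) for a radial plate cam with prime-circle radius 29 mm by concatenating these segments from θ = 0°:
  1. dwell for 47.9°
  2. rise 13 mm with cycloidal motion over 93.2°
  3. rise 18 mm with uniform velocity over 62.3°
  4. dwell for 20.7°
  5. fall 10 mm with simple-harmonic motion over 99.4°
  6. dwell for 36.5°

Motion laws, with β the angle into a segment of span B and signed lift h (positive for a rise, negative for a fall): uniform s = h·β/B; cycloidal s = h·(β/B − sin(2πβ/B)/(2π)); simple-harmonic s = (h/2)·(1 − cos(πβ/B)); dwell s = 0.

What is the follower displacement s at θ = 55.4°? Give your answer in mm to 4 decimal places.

seg 1 [0°–47.9°] dwell: s stays 0.0000
seg 2 [47.9°–141.1°] cycloidal, h=13: θ=55.4° here. β=7.5, B=93.2. 13·(0.0805 − sin(2π·0.0805)/(2π)) = 0.0440 → s = 0.0440

0.0440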